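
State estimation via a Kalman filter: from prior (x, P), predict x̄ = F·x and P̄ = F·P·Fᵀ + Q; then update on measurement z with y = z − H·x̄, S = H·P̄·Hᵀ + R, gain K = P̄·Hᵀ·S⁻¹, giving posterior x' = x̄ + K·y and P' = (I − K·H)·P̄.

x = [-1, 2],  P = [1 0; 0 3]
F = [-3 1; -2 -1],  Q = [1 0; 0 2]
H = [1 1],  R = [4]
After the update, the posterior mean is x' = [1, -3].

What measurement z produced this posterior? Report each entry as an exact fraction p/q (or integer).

z = [-3]

x̄ = F·x = [5, 0]
P̄ = F·P·Fᵀ + Q = [13 3; 3 9]
S = H·P̄·Hᵀ + R = [32]
K = P̄·Hᵀ·S⁻¹ = [1/2; 3/8]
x' − x̄ = [-4, -3] = K·y
y = (KᵀK)⁻¹·Kᵀ·(x' − x̄) = [-8]
z = y + H·x̄ = [-8] + [5] = [-3]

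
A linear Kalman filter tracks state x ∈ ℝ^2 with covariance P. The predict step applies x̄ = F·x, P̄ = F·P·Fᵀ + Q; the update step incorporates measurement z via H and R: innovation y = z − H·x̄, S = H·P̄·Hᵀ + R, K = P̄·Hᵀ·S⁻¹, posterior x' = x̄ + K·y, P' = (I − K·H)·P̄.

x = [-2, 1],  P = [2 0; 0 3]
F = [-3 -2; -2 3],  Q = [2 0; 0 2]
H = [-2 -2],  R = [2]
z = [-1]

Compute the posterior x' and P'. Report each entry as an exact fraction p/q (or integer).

x' = [-86/115, 154/115]
P' = [2328/115 -2302/115; -2302/115 2333/115]

x̄ = F·x = [4, 7]
P̄ = F·P·Fᵀ + Q = [32 -6; -6 37]
y = z − H·x̄ = [21]
S = H·P̄·Hᵀ + R = [230]
K = P̄·Hᵀ·S⁻¹ = [-26/115; -31/115]
x' = x̄ + K·y = [-86/115, 154/115]
P' = (I − K·H)·P̄ = [2328/115 -2302/115; -2302/115 2333/115]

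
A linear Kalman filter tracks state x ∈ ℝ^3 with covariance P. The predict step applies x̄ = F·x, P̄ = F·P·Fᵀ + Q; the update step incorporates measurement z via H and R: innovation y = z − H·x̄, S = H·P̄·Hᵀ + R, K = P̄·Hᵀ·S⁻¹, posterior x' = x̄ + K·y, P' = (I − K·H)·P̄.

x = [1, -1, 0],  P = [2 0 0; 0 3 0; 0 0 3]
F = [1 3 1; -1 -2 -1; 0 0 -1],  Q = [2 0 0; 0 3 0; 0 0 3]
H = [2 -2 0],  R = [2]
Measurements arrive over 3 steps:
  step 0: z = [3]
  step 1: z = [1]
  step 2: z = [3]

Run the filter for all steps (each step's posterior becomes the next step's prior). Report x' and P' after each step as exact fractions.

step 0: x' = [37/67, -62/67, -18/67], P' = [112/67 93/67 27/67; 93/67 322/201 29/67; 27/67 29/67 378/67]
step 1: x' = [-37/3539, -1736/3539, -1059/3539], P' = [71328/46007 58806/46007 19128/46007; 58806/46007 69187/46007 21993/46007; 19128/46007 21993/46007 315909/46007]
step 2: x' = [188610/271829, -213740/271829, -101550/271829], P' = [16472576/10601331 13602982/10601331 1633716/3533777; 13602982/10601331 16011050/10601331 1893729/3533777; 1633716/3533777 1893729/3533777 26049228/3533777]

step 0: x̄ = F·x = [-2, 1, 0]
step 0: P̄ = F·P·Fᵀ + Q = [34 -23 -3; -23 20 3; -3 3 6]
step 0: y = z − H·x̄ = [9]
step 0: S = H·P̄·Hᵀ + R = [402]
step 0: K = P̄·Hᵀ·S⁻¹ = [19/67; -43/201; -2/67]
step 0: x' = x̄ + K·y = [37/67, -62/67, -18/67]
step 0: P' = (I − K·H)·P̄ = [112/67 93/67 27/67; 93/67 322/201 29/67; 27/67 29/67 378/67]
step 1: x̄ = F·x = [-167/67, 105/67, 18/67]
step 1: P̄ = F·P·Fᵀ + Q = [2376/67 -1798/67 -492/67; -1798/67 4987/201 463/67; -492/67 463/67 579/67]
step 1: y = z − H·x̄ = [611/67]
step 1: S = H·P̄·Hᵀ + R = [92014/201]
step 1: K = P̄·Hᵀ·S⁻¹ = [12522/46007; -10381/46007; -2865/46007]
step 1: x' = x̄ + K·y = [-37/3539, -1736/3539, -1059/3539]
step 1: P' = (I − K·H)·P̄ = [71328/46007 58806/46007 19128/46007; 58806/46007 69187/46007 21993/46007; 19128/46007 21993/46007 315909/46007]
step 2: x̄ = F·x = [-6304/3539, 4568/3539, 1059/3539]
step 2: P̄ = F·P·Fᵀ + Q = [1624984/46007 -1244610/46007 -401016/46007; -1244610/46007 1163458/46007 379023/46007; -401016/46007 379023/46007 453930/46007]
step 2: y = z − H·x̄ = [32361/3539]
step 2: S = H·P̄·Hᵀ + R = [1630974/3539]
step 2: K = P̄·Hᵀ·S⁻¹ = [220738/815487; -185236/815487; -20001/271829]
step 2: x' = x̄ + K·y = [188610/271829, -213740/271829, -101550/271829]
step 2: P' = (I − K·H)·P̄ = [16472576/10601331 13602982/10601331 1633716/3533777; 13602982/10601331 16011050/10601331 1893729/3533777; 1633716/3533777 1893729/3533777 26049228/3533777]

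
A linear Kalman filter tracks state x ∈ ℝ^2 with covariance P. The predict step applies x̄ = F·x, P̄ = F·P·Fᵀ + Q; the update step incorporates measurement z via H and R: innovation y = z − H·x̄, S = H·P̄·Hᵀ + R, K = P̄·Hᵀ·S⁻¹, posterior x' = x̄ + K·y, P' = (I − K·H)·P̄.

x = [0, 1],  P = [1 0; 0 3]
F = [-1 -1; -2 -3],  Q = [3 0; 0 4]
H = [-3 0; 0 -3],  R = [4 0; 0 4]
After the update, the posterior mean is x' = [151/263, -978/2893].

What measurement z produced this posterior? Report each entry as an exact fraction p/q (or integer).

x̄ = F·x = [-1, -3]
P̄ = F·P·Fᵀ + Q = [7 11; 11 35]
S = H·P̄·Hᵀ + R = [67 99; 99 319]
K = P̄·Hᵀ·S⁻¹ = [-78/263 -3/263; -3/263 -942/2893]
x' − x̄ = [414/263, 7701/2893] = K·y
y = (KᵀK)⁻¹·Kᵀ·(x' − x̄) = [-5, -8]
z = y + H·x̄ = [-5, -8] + [3, 9] = [-2, 1]

z = [-2, 1]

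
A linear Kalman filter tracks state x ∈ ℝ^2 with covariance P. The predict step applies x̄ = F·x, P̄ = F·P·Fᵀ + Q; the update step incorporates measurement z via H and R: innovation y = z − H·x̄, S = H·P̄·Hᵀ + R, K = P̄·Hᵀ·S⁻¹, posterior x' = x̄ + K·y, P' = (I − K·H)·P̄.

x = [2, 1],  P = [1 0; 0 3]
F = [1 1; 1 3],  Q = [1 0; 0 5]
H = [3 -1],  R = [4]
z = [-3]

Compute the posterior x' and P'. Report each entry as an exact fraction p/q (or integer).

x' = [31/22, 131/22]
P' = [85/22 235/22; 235/22 717/22]

x̄ = F·x = [3, 5]
P̄ = F·P·Fᵀ + Q = [5 10; 10 33]
y = z − H·x̄ = [-7]
S = H·P̄·Hᵀ + R = [22]
K = P̄·Hᵀ·S⁻¹ = [5/22; -3/22]
x' = x̄ + K·y = [31/22, 131/22]
P' = (I − K·H)·P̄ = [85/22 235/22; 235/22 717/22]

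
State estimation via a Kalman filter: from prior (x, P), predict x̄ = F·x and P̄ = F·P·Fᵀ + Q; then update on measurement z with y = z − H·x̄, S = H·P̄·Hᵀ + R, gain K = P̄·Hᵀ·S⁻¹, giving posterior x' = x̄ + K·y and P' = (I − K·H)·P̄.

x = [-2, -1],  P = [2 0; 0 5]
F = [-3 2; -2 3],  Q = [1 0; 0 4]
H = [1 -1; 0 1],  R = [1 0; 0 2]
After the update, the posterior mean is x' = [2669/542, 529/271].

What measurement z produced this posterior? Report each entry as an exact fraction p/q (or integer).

z = [3, 2]

x̄ = F·x = [4, 1]
P̄ = F·P·Fᵀ + Q = [39 42; 42 57]
S = H·P̄·Hᵀ + R = [13 -15; -15 59]
K = P̄·Hᵀ·S⁻¹ = [453/542 501/542; -15/271 258/271]
x' − x̄ = [501/542, 258/271] = K·y
y = (KᵀK)⁻¹·Kᵀ·(x' − x̄) = [0, 1]
z = y + H·x̄ = [0, 1] + [3, 1] = [3, 2]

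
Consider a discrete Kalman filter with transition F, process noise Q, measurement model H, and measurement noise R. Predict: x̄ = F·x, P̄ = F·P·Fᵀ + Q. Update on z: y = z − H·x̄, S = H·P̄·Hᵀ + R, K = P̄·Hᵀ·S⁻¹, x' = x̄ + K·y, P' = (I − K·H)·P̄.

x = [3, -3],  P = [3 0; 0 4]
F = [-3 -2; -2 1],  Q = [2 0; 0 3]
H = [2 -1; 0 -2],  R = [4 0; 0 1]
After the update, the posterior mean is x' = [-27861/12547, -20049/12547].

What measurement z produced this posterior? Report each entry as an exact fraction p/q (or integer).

x̄ = F·x = [-3, -9]
P̄ = F·P·Fᵀ + Q = [45 10; 10 19]
S = H·P̄·Hᵀ + R = [163 -2; -2 77]
K = P̄·Hᵀ·S⁻¹ = [6120/12547 -3100/12547; 1/12547 -6192/12547]
x' − x̄ = [9780/12547, 92874/12547] = K·y
y = (KᵀK)⁻¹·Kᵀ·(x' − x̄) = [-6, -15]
z = y + H·x̄ = [-6, -15] + [3, 18] = [-3, 3]

z = [-3, 3]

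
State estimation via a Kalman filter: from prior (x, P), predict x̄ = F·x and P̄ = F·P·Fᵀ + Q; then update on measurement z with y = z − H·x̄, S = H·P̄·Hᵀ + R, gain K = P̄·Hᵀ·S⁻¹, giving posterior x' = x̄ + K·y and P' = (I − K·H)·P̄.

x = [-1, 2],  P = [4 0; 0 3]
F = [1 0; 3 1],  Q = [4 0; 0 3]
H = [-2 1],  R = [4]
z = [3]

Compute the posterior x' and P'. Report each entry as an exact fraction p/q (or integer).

x̄ = F·x = [-1, -1]
P̄ = F·P·Fᵀ + Q = [8 12; 12 42]
y = z − H·x̄ = [2]
S = H·P̄·Hᵀ + R = [30]
K = P̄·Hᵀ·S⁻¹ = [-2/15; 3/5]
x' = x̄ + K·y = [-19/15, 1/5]
P' = (I − K·H)·P̄ = [112/15 72/5; 72/5 156/5]

x' = [-19/15, 1/5]
P' = [112/15 72/5; 72/5 156/5]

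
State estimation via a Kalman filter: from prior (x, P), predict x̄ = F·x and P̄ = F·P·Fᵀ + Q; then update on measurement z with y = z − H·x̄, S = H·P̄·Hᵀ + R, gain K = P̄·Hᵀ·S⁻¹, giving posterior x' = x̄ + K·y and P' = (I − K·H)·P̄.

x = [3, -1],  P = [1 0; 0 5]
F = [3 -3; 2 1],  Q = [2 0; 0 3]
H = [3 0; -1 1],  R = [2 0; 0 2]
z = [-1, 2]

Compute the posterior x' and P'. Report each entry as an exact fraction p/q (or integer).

x̄ = F·x = [12, 5]
P̄ = F·P·Fᵀ + Q = [56 -9; -9 12]
y = z − H·x̄ = [-37, 9]
S = H·P̄·Hᵀ + R = [506 -195; -195 88]
K = P̄·Hᵀ·S⁻¹ = [2109/6503 -130/6503; 1719/6503 5361/6503]
x' = x̄ + K·y = [-1167/6503, 17161/6503]
P' = (I − K·H)·P̄ = [1406/6503 1146/6503; 1146/6503 11868/6503]

x' = [-1167/6503, 17161/6503]
P' = [1406/6503 1146/6503; 1146/6503 11868/6503]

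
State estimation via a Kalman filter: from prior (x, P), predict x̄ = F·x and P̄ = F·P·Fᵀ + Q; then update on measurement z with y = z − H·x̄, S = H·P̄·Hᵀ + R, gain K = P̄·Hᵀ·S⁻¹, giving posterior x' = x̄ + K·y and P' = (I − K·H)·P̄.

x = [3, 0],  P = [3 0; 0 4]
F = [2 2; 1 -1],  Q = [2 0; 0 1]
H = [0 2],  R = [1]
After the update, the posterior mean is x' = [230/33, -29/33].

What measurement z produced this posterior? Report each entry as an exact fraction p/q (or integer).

x̄ = F·x = [6, 3]
P̄ = F·P·Fᵀ + Q = [30 -2; -2 8]
S = H·P̄·Hᵀ + R = [33]
K = P̄·Hᵀ·S⁻¹ = [-4/33; 16/33]
x' − x̄ = [32/33, -128/33] = K·y
y = (KᵀK)⁻¹·Kᵀ·(x' − x̄) = [-8]
z = y + H·x̄ = [-8] + [6] = [-2]

z = [-2]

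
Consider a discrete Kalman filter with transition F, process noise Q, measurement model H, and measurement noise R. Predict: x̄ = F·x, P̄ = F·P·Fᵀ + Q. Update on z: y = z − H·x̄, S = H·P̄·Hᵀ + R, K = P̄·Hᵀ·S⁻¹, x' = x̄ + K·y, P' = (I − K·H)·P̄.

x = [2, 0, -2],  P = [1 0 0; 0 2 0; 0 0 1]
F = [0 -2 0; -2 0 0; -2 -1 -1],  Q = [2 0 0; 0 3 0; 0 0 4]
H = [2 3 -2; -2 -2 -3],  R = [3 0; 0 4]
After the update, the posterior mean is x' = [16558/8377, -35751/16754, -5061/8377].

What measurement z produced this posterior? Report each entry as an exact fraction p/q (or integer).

x̄ = F·x = [0, -4, -2]
P̄ = F·P·Fᵀ + Q = [10 0 4; 0 7 4; 4 4 11]
S = H·P̄·Hᵀ + R = [70 -44; -44 267]
K = P̄·Hᵀ·S⁻¹ = [898/8377 -856/8377; 2327/16754 -624/8377; -1345/8377 -1759/8377]
x' − x̄ = [16558/8377, 31265/16754, 11693/8377] = K·y
y = (KᵀK)⁻¹·Kᵀ·(x' − x̄) = [7, -12]
z = y + H·x̄ = [7, -12] + [-8, 14] = [-1, 2]

z = [-1, 2]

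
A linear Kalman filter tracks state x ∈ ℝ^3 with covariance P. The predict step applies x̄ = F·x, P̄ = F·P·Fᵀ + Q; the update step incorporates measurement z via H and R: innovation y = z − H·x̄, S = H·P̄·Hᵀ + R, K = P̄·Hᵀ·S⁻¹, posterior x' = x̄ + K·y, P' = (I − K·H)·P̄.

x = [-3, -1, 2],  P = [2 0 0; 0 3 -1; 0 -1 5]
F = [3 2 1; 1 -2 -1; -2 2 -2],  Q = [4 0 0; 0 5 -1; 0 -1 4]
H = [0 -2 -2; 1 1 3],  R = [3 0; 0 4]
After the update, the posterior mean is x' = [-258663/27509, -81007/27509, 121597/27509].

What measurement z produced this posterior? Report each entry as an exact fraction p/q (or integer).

z = [-3, 1]

x̄ = F·x = [-9, -3, 0]
P̄ = F·P·Fᵀ + Q = [35 -7 -8; -7 20 -9; -8 -9 52]
S = H·P̄·Hᵀ + R = [219 -250; -250 411]
K = P̄·Hᵀ·S⁻¹ = [13330/27509 8376/27509; -12542/27509 -8566/27509; -596/27509 8941/27509]
x' − x̄ = [-11082/27509, 1520/27509, 121597/27509] = K·y
y = (KᵀK)⁻¹·Kᵀ·(x' − x̄) = [-9, 13]
z = y + H·x̄ = [-9, 13] + [6, -12] = [-3, 1]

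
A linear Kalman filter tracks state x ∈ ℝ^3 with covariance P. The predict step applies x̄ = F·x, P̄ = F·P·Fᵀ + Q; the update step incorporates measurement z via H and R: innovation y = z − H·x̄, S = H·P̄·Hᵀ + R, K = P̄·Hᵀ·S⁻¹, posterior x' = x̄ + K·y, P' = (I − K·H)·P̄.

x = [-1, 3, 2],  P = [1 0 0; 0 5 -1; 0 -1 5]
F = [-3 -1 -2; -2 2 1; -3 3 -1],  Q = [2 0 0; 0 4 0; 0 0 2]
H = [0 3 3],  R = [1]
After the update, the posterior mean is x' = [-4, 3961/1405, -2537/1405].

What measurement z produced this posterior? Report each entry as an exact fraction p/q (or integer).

x̄ = F·x = [-4, 10, 10]
P̄ = F·P·Fᵀ + Q = [32 -9 9; -9 29 30; 9 30 67]
S = H·P̄·Hᵀ + R = [1405]
K = P̄·Hᵀ·S⁻¹ = [0; 177/1405; 291/1405]
x' − x̄ = [0, -10089/1405, -16587/1405] = K·y
y = (KᵀK)⁻¹·Kᵀ·(x' − x̄) = [-57]
z = y + H·x̄ = [-57] + [60] = [3]

z = [3]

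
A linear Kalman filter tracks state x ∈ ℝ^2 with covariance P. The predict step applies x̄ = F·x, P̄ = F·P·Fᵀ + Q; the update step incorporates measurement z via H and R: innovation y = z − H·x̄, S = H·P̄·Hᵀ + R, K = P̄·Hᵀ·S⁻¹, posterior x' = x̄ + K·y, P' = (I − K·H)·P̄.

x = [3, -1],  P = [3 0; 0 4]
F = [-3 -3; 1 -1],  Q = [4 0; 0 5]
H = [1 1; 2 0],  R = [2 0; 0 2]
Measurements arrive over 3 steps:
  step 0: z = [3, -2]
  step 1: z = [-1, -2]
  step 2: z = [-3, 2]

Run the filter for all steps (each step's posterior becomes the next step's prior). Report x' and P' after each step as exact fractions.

step 0: x̄ = F·x = [-6, 4]
step 0: P̄ = F·P·Fᵀ + Q = [67 3; 3 12]
step 0: y = z − H·x̄ = [5, 10]
step 0: S = H·P̄·Hᵀ + R = [87 140; 140 270]
step 0: K = P̄·Hᵀ·S⁻¹ = [14/389 929/1945; 321/389 -789/1945]
step 0: x' = x̄ + K·y = [-406/389, 1583/389]
step 0: P' = (I − K·H)·P̄ = [929/1945 -789/1945; -789/1945 3999/1945]
step 1: x̄ = F·x = [-3531/389, -1989/389]
step 1: P̄ = F·P·Fᵀ + Q = [7586/389 1842/389; 1842/389 16231/1945]
step 1: y = z − H·x̄ = [5131/389, 6284/389]
step 1: S = H·P̄·Hᵀ + R = [76471/1945 18856/389; 18856/389 31122/389]
step 1: K = P̄·Hᵀ·S⁻¹ = [47140/774019 348774/774019; 571269/774019 -254494/774019]
step 1: x' = x̄ + K·y = [-769897/774019, -533632/774019]
step 1: P' = (I − K·H)·P̄ = [348774/774019 -254494/774019; -254494/774019 1397032/774019]
step 2: x̄ = F·x = [3910587/774019, -236265/774019]
step 2: P̄ = F·P·Fᵀ + Q = [14227438/774019 3144774/774019; 3144774/774019 6124889/774019]
step 2: y = z − H·x̄ = [-5996379/774019, -6273136/774019]
step 2: S = H·P̄·Hᵀ + R = [28189913/774019 34744424/774019; 34744424/774019 58457790/774019]
step 2: K = P̄·Hᵀ·S⁻¹ = [17372212/284712013 128261050/284712013; 208882011/284712013 -93516626/284712013]
step 2: x' = x̄ + K·y = [264362657/284712013, -947212762/284712013]
step 2: P' = (I − K·H)·P̄ = [128261050/284712013 -93516626/284712013; -93516626/284712013 511280648/284712013]

step 0: x' = [-406/389, 1583/389], P' = [929/1945 -789/1945; -789/1945 3999/1945]
step 1: x' = [-769897/774019, -533632/774019], P' = [348774/774019 -254494/774019; -254494/774019 1397032/774019]
step 2: x' = [264362657/284712013, -947212762/284712013], P' = [128261050/284712013 -93516626/284712013; -93516626/284712013 511280648/284712013]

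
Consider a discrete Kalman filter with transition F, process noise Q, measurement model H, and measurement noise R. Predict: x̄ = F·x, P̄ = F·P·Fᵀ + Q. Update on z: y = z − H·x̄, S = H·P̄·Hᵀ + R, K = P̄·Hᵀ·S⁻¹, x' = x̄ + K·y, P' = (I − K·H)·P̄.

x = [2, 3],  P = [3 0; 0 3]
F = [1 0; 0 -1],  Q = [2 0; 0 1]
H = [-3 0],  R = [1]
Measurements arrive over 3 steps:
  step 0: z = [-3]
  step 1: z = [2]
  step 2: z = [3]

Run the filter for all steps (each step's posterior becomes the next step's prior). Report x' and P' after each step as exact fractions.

step 0: x' = [47/46, -3], P' = [5/46 0; 0 4]
step 1: x' = [-535/919, 3], P' = [97/919 0; 0 5]
step 2: x' = [-8975/9167, -3], P' = [1935/18334 0; 0 6]

step 0: x̄ = F·x = [2, -3]
step 0: P̄ = F·P·Fᵀ + Q = [5 0; 0 4]
step 0: y = z − H·x̄ = [3]
step 0: S = H·P̄·Hᵀ + R = [46]
step 0: K = P̄·Hᵀ·S⁻¹ = [-15/46; 0]
step 0: x' = x̄ + K·y = [47/46, -3]
step 0: P' = (I − K·H)·P̄ = [5/46 0; 0 4]
step 1: x̄ = F·x = [47/46, 3]
step 1: P̄ = F·P·Fᵀ + Q = [97/46 0; 0 5]
step 1: y = z − H·x̄ = [233/46]
step 1: S = H·P̄·Hᵀ + R = [919/46]
step 1: K = P̄·Hᵀ·S⁻¹ = [-291/919; 0]
step 1: x' = x̄ + K·y = [-535/919, 3]
step 1: P' = (I − K·H)·P̄ = [97/919 0; 0 5]
step 2: x̄ = F·x = [-535/919, -3]
step 2: P̄ = F·P·Fᵀ + Q = [1935/919 0; 0 6]
step 2: y = z − H·x̄ = [1152/919]
step 2: S = H·P̄·Hᵀ + R = [18334/919]
step 2: K = P̄·Hᵀ·S⁻¹ = [-5805/18334; 0]
step 2: x' = x̄ + K·y = [-8975/9167, -3]
step 2: P' = (I − K·H)·P̄ = [1935/18334 0; 0 6]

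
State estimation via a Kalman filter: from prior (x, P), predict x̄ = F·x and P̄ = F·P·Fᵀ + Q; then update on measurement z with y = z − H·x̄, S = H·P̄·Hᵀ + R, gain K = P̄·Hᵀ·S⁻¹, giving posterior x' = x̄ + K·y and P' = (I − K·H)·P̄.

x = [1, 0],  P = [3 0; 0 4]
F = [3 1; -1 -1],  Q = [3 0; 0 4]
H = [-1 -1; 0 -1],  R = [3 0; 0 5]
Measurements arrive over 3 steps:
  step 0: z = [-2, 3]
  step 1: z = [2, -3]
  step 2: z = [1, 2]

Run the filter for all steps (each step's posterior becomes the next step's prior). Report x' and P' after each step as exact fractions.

step 0: x̄ = F·x = [3, -1]
step 0: P̄ = F·P·Fᵀ + Q = [34 -13; -13 11]
step 0: y = z − H·x̄ = [0, 2]
step 0: S = H·P̄·Hᵀ + R = [22 -2; -2 16]
step 0: K = P̄·Hᵀ·S⁻¹ = [-155/174 61/87; 5/174 -119/174]
step 0: x' = x̄ + K·y = [383/87, -206/87]
step 0: P' = (I − K·H)·P̄ = [1075/174 -305/87; -305/87 595/174]
step 1: x̄ = F·x = [943/87, -59/29]
step 1: P̄ = F·P·Fᵀ + Q = [3566/87 -230/29; -230/29 191/29]
step 1: y = z − H·x̄ = [940/87, -146/29]
step 1: S = H·P̄·Hᵀ + R = [3020/87 -39/29; -39/29 336/29]
step 1: K = P̄·Hᵀ·S⁻¹ = [-10798/11611 20084/34833; 195/11611 -19733/34833]
step 1: x' = x̄ + K·y = [-4327/2049, 2047/2049]
step 1: P' = (I − K·H)·P̄ = [197602/34833 -100420/34833; -100420/34833 98665/34833]
step 2: x̄ = F·x = [-10934/2049, 760/683]
step 2: P̄ = F·P·Fᵀ + Q = [1379062/34833 -96597/11611; -96597/11611 78253/11611]
step 2: y = z − H·x̄ = [-6605/2049, 2126/683]
step 2: S = H·P̄·Hᵀ + R = [1138738/34833 -18344/11611; -18344/11611 136308/11611]
step 2: K = P̄·Hᵀ·S⁻¹ = [-1027477/1106778 3876371/6640668; 11465/553389 -3793823/6640668]
step 2: x' = x̄ + K·y = [-874409/1660167, -2431673/3320334]
step 2: P' = (I − K·H)·P̄ = [37876441/6640668 -19381855/6640668; -19381855/6640668 18969115/6640668]

step 0: x' = [383/87, -206/87], P' = [1075/174 -305/87; -305/87 595/174]
step 1: x' = [-4327/2049, 2047/2049], P' = [197602/34833 -100420/34833; -100420/34833 98665/34833]
step 2: x' = [-874409/1660167, -2431673/3320334], P' = [37876441/6640668 -19381855/6640668; -19381855/6640668 18969115/6640668]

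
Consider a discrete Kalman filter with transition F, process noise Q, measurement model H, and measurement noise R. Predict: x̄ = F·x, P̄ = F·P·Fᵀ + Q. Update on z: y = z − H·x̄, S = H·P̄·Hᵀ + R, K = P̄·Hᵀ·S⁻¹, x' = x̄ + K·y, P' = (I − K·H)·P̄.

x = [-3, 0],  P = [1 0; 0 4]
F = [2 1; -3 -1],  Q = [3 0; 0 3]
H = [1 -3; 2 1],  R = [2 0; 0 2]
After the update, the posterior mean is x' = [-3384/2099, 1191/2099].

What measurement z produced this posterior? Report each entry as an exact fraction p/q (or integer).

x̄ = F·x = [-6, 9]
P̄ = F·P·Fᵀ + Q = [11 -10; -10 16]
S = H·P̄·Hᵀ + R = [217 24; 24 22]
K = P̄·Hᵀ·S⁻¹ = [307/2099 810/2099; -590/2099 262/2099]
x' − x̄ = [9210/2099, -17700/2099] = K·y
y = (KᵀK)⁻¹·Kᵀ·(x' − x̄) = [30, 0]
z = y + H·x̄ = [30, 0] + [-33, -3] = [-3, -3]

z = [-3, -3]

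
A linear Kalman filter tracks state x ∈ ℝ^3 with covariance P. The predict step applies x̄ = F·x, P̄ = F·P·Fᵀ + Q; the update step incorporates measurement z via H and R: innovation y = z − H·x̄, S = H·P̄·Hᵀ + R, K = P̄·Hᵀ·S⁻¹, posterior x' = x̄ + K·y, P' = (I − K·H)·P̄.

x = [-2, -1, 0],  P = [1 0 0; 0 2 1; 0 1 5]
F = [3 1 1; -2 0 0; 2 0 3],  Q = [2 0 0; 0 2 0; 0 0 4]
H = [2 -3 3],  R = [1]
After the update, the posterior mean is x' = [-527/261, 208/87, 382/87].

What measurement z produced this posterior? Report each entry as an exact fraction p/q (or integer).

z = [2]

x̄ = F·x = [-7, 4, -4]
P̄ = F·P·Fᵀ + Q = [20 -6 24; -6 6 -4; 24 -4 53]
S = H·P̄·Hᵀ + R = [1044]
K = P̄·Hᵀ·S⁻¹ = [65/522; -7/174; 73/348]
x' − x̄ = [1300/261, -140/87, 730/87] = K·y
y = (KᵀK)⁻¹·Kᵀ·(x' − x̄) = [40]
z = y + H·x̄ = [40] + [-38] = [2]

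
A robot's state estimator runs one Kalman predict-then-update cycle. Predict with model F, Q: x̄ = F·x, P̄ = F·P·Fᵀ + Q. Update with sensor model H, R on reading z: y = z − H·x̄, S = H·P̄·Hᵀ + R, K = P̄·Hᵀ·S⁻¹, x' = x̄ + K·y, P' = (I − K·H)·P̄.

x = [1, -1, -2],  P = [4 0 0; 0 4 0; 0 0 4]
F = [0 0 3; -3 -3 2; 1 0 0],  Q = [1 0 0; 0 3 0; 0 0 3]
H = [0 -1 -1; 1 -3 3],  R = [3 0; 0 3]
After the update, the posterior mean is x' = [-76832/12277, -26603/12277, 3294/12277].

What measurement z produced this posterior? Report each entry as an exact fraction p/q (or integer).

x̄ = F·x = [-6, -4, 1]
P̄ = F·P·Fᵀ + Q = [37 24 0; 24 91 -12; 0 -12 7]
S = H·P̄·Hᵀ + R = [77 228; 228 994]
K = P̄·Hᵀ·S⁻¹ = [-7938/12277 2777/24554; -6773/12277 -3933/24554; -4013/12277 3249/24554]
x' − x̄ = [-3170/12277, 22505/12277, -8983/12277] = K·y
y = (KᵀK)⁻¹·Kᵀ·(x' − x̄) = [-1, -8]
z = y + H·x̄ = [-1, -8] + [3, 9] = [2, 1]

z = [2, 1]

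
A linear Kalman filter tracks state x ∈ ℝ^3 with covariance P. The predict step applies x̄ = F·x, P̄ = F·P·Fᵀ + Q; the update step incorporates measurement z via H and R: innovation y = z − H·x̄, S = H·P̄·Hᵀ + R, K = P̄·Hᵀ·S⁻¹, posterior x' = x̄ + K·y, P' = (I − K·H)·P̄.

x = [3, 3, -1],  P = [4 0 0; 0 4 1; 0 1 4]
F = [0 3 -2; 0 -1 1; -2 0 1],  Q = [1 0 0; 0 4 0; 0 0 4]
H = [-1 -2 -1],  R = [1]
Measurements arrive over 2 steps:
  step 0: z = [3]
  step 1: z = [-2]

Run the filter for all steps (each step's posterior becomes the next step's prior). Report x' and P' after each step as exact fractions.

step 0: x̄ = F·x = [11, -4, -7]
step 0: P̄ = F·P·Fᵀ + Q = [41 -15 -5; -15 10 3; -5 3 24]
step 0: y = z − H·x̄ = [-1]
step 0: S = H·P̄·Hᵀ + R = [48]
step 0: K = P̄·Hᵀ·S⁻¹ = [-1/8; -1/6; -25/48]
step 0: x' = x̄ + K·y = [89/8, -23/6, -311/48]
step 0: P' = (I − K·H)·P̄ = [161/4 -16 -65/8; -16 26/3 -7/6; -65/8 -7/6 527/48]
step 1: x̄ = F·x = [35/24, -127/48, -1379/48]
step 1: P̄ = F·P·Fᵀ + Q = [1643/12 -1291/24 913/24; -1291/24 1247/48 -173/48; 913/24 -173/48 10007/48]
step 1: y = z − H·x̄ = [-553/16]
step 1: S = H·P̄·Hᵀ + R = [4749/16]
step 1: K = P̄·Hᵀ·S⁻¹ = [-1078/4749; 29/1583; -3829/4749]
step 1: x' = x̄ + K·y = [14728/1583, -15572/4749, -1365/1583]
step 1: P' = (I − K·H)·P̄ = [192529/1583 -249595/4749 -25773/1583; -249595/4749 122902/4749 3704/4749; -25773/1583 3704/4749 24580/1583]

step 0: x' = [89/8, -23/6, -311/48], P' = [161/4 -16 -65/8; -16 26/3 -7/6; -65/8 -7/6 527/48]
step 1: x' = [14728/1583, -15572/4749, -1365/1583], P' = [192529/1583 -249595/4749 -25773/1583; -249595/4749 122902/4749 3704/4749; -25773/1583 3704/4749 24580/1583]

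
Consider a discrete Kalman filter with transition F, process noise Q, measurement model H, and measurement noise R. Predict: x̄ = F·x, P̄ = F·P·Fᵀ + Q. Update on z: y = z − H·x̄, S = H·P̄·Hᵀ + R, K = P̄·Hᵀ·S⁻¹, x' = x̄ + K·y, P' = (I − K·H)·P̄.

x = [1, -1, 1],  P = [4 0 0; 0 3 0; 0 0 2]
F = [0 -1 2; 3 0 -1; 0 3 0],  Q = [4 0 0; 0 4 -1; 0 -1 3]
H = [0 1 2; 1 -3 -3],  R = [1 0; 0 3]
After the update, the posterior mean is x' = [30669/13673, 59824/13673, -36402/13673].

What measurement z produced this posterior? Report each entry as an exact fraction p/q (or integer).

x̄ = F·x = [3, 2, -3]
P̄ = F·P·Fᵀ + Q = [15 -4 -9; -4 42 -1; -9 -1 30]
S = H·P̄·Hᵀ + R = [159 -319; -319 726]
K = P̄·Hᵀ·S⁻¹ = [114/1243 1568/13673; -1043/1243 -7433/13673; 1110/1243 3557/13673]
x' − x̄ = [-10350/13673, 32478/13673, 4617/13673] = K·y
y = (KᵀK)⁻¹·Kᵀ·(x' − x̄) = [3, -9]
z = y + H·x̄ = [3, -9] + [-4, 6] = [-1, -3]

z = [-1, -3]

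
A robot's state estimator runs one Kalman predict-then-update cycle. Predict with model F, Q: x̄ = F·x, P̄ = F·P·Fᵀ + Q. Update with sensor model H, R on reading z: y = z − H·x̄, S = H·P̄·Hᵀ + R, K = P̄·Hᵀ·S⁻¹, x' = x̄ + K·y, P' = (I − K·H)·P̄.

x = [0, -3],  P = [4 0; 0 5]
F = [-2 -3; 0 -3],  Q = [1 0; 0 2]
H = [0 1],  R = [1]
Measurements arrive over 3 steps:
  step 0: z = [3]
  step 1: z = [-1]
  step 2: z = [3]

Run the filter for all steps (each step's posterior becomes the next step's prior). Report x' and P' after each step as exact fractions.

step 0: x̄ = F·x = [9, 9]
step 0: P̄ = F·P·Fᵀ + Q = [62 45; 45 47]
step 0: y = z − H·x̄ = [-6]
step 0: S = H·P̄·Hᵀ + R = [48]
step 0: K = P̄·Hᵀ·S⁻¹ = [15/16; 47/48]
step 0: x' = x̄ + K·y = [27/8, 25/8]
step 0: P' = (I − K·H)·P̄ = [317/16 15/16; 15/16 47/48]
step 1: x̄ = F·x = [-129/8, -75/8]
step 1: P̄ = F·P·Fᵀ + Q = [1605/16 231/16; 231/16 173/16]
step 1: y = z − H·x̄ = [67/8]
step 1: S = H·P̄·Hᵀ + R = [189/16]
step 1: K = P̄·Hᵀ·S⁻¹ = [11/9; 173/189]
step 1: x' = x̄ + K·y = [-53/9, -323/189]
step 1: P' = (I − K·H)·P̄ = [248/3 11/9; 11/9 173/189]
step 2: x̄ = F·x = [355/21, 323/63]
step 2: P̄ = F·P·Fᵀ + Q = [2482/7 109/7; 109/7 215/21]
step 2: y = z − H·x̄ = [-134/63]
step 2: S = H·P̄·Hᵀ + R = [236/21]
step 2: K = P̄·Hᵀ·S⁻¹ = [327/236; 215/236]
step 2: x' = x̄ + K·y = [1647/118, 1129/354]
step 2: P' = (I − K·H)·P̄ = [78587/236 327/236; 327/236 215/236]

step 0: x' = [27/8, 25/8], P' = [317/16 15/16; 15/16 47/48]
step 1: x' = [-53/9, -323/189], P' = [248/3 11/9; 11/9 173/189]
step 2: x' = [1647/118, 1129/354], P' = [78587/236 327/236; 327/236 215/236]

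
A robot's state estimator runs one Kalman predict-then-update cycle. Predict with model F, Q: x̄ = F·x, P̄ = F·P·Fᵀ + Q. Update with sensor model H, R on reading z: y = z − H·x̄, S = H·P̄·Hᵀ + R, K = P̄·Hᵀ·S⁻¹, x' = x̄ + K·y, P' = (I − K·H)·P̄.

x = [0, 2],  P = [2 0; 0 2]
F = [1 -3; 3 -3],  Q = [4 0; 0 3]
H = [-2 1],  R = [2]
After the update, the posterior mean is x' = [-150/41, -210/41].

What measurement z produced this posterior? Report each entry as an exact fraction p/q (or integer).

z = [2]

x̄ = F·x = [-6, -6]
P̄ = F·P·Fᵀ + Q = [24 24; 24 39]
S = H·P̄·Hᵀ + R = [41]
K = P̄·Hᵀ·S⁻¹ = [-24/41; -9/41]
x' − x̄ = [96/41, 36/41] = K·y
y = (KᵀK)⁻¹·Kᵀ·(x' − x̄) = [-4]
z = y + H·x̄ = [-4] + [6] = [2]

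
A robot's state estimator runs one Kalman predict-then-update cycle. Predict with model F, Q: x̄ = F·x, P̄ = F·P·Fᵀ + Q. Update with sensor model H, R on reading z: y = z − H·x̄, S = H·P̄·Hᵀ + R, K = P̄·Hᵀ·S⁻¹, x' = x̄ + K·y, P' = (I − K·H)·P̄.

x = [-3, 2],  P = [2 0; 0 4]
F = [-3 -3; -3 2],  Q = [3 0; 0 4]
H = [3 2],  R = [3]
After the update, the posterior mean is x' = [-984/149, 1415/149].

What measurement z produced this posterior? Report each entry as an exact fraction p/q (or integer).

x̄ = F·x = [3, 13]
P̄ = F·P·Fᵀ + Q = [57 -6; -6 38]
S = H·P̄·Hᵀ + R = [596]
K = P̄·Hᵀ·S⁻¹ = [159/596; 29/298]
x' − x̄ = [-1431/149, -522/149] = K·y
y = (KᵀK)⁻¹·Kᵀ·(x' − x̄) = [-36]
z = y + H·x̄ = [-36] + [35] = [-1]

z = [-1]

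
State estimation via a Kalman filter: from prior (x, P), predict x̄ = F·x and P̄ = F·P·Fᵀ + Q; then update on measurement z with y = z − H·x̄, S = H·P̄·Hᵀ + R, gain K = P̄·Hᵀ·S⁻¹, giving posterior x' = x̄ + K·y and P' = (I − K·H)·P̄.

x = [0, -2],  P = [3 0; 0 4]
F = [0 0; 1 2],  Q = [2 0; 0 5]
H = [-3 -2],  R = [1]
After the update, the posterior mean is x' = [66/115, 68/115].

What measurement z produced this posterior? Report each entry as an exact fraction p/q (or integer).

z = [-3]

x̄ = F·x = [0, -4]
P̄ = F·P·Fᵀ + Q = [2 0; 0 24]
S = H·P̄·Hᵀ + R = [115]
K = P̄·Hᵀ·S⁻¹ = [-6/115; -48/115]
x' − x̄ = [66/115, 528/115] = K·y
y = (KᵀK)⁻¹·Kᵀ·(x' − x̄) = [-11]
z = y + H·x̄ = [-11] + [8] = [-3]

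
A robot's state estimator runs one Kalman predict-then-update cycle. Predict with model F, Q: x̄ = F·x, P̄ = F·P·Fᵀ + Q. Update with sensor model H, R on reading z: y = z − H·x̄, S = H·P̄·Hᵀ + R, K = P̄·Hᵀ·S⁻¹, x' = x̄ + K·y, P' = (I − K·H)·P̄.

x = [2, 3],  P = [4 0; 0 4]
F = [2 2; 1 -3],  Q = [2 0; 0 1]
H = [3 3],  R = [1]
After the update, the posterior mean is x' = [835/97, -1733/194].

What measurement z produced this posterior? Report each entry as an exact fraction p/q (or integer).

z = [-1]

x̄ = F·x = [10, -7]
P̄ = F·P·Fᵀ + Q = [34 -16; -16 41]
S = H·P̄·Hᵀ + R = [388]
K = P̄·Hᵀ·S⁻¹ = [27/194; 75/388]
x' − x̄ = [-135/97, -375/194] = K·y
y = (KᵀK)⁻¹·Kᵀ·(x' − x̄) = [-10]
z = y + H·x̄ = [-10] + [9] = [-1]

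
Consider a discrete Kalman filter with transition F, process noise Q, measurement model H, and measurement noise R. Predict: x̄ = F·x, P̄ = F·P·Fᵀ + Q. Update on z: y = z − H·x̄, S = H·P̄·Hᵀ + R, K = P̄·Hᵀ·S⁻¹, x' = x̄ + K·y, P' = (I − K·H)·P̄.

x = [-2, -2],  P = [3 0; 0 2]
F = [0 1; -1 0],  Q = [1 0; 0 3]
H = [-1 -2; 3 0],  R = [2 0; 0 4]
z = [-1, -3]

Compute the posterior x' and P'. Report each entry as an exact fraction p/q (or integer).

x' = [-473/409, 470/409]
P' = [156/409 -72/409; -72/409 222/409]

x̄ = F·x = [-2, 2]
P̄ = F·P·Fᵀ + Q = [3 0; 0 6]
y = z − H·x̄ = [1, 3]
S = H·P̄·Hᵀ + R = [29 -9; -9 31]
K = P̄·Hᵀ·S⁻¹ = [-6/409 117/409; -186/409 -54/409]
x' = x̄ + K·y = [-473/409, 470/409]
P' = (I − K·H)·P̄ = [156/409 -72/409; -72/409 222/409]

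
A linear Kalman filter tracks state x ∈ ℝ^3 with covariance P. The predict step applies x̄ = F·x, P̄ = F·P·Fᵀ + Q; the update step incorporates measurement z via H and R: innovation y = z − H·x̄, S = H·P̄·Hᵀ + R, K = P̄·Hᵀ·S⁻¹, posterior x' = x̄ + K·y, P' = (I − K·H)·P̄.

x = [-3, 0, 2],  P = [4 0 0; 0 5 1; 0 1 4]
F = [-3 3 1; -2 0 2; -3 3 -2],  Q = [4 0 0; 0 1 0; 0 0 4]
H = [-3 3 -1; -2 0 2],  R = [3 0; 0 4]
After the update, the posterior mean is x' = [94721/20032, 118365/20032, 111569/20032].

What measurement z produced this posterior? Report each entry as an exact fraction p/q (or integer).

x̄ = F·x = [11, 10, 5]
P̄ = F·P·Fᵀ + Q = [95 38 70; 38 33 14; 70 14 89]
S = H·P̄·Hᵀ + R = [896 -32; -32 180]
K = P̄·Hᵀ·S⁻¹ = [-11245/40064 -1641/5008; -1689/40064 -1373/5008; -11261/40064 807/5008]
x' − x̄ = [-125631/20032, -81955/20032, 11409/20032] = K·y
y = (KᵀK)⁻¹·Kᵀ·(x' − x̄) = [6, 14]
z = y + H·x̄ = [6, 14] + [-8, -12] = [-2, 2]

z = [-2, 2]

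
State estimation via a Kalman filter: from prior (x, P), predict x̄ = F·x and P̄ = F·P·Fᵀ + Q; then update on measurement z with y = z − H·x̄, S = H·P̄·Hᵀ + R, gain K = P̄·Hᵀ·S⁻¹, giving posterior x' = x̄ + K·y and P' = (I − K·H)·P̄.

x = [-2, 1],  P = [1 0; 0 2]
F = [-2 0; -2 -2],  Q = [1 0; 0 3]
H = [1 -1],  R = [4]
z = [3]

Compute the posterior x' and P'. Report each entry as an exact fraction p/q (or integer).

x̄ = F·x = [4, 2]
P̄ = F·P·Fᵀ + Q = [5 4; 4 15]
y = z − H·x̄ = [1]
S = H·P̄·Hᵀ + R = [16]
K = P̄·Hᵀ·S⁻¹ = [1/16; -11/16]
x' = x̄ + K·y = [65/16, 21/16]
P' = (I − K·H)·P̄ = [79/16 75/16; 75/16 119/16]

x' = [65/16, 21/16]
P' = [79/16 75/16; 75/16 119/16]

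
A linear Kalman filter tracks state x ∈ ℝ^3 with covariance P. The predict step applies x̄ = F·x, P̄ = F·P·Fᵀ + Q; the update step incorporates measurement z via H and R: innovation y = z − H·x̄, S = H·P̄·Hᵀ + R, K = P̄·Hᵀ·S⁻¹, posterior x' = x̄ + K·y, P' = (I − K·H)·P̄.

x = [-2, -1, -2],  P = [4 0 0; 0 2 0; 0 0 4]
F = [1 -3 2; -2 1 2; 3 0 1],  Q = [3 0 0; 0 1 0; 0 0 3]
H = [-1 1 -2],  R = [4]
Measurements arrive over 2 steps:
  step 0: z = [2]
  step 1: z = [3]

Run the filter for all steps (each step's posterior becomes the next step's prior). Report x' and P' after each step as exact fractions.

step 0: x' = [11/49, -179/49, -148/49], P' = [9831/392 5919/392 -899/196; 5919/392 9495/392 829/196; -899/196 829/196 493/98]
step 1: x' = [302248/49615, -288881/49615, -368803/49615], P' = [45076213/446535 -1490029/49615 -3256177/49615; -1490029/49615 1179773/49615 1303359/49615; -3256177/49615 1303359/49615 2316902/49615]

step 0: x̄ = F·x = [-3, -1, -8]
step 0: P̄ = F·P·Fᵀ + Q = [41 2 20; 2 35 -16; 20 -16 43]
step 0: y = z − H·x̄ = [-16]
step 0: S = H·P̄·Hᵀ + R = [392]
step 0: K = P̄·Hᵀ·S⁻¹ = [-79/392; 65/392; -61/196]
step 0: x' = x̄ + K·y = [11/49, -179/49, -148/49]
step 0: P' = (I − K·H)·P̄ = [9831/392 5919/392 -899/196; 5919/392 9495/392 829/196; -899/196 829/196 493/98]
step 1: x̄ = F·x = [36/7, -71/7, -115/49]
step 1: P̄ = F·P·Fᵀ + Q = [213/2 -19/4 -2671/28; -19/4 1111/8 -6117/56; -2671/28 -6117/56 80839/392]
step 1: y = z − H·x̄ = [666/49]
step 1: S = H·P̄·Hᵀ + R = [446535/392]
step 1: K = P̄·Hᵀ·S⁻¹ = [31178/446535; 15771/49615; -18567/49615]
step 1: x' = x̄ + K·y = [302248/49615, -288881/49615, -368803/49615]
step 1: P' = (I − K·H)·P̄ = [45076213/446535 -1490029/49615 -3256177/49615; -1490029/49615 1179773/49615 1303359/49615; -3256177/49615 1303359/49615 2316902/49615]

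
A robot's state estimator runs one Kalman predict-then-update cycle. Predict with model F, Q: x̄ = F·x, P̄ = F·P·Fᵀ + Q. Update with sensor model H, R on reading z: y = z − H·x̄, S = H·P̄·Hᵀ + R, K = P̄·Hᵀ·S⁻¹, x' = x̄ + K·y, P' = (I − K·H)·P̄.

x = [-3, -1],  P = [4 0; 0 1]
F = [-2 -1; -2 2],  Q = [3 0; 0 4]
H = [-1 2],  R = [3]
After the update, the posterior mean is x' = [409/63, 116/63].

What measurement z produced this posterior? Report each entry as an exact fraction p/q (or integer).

z = [-3]

x̄ = F·x = [7, 4]
P̄ = F·P·Fᵀ + Q = [20 14; 14 24]
S = H·P̄·Hᵀ + R = [63]
K = P̄·Hᵀ·S⁻¹ = [8/63; 34/63]
x' − x̄ = [-32/63, -136/63] = K·y
y = (KᵀK)⁻¹·Kᵀ·(x' − x̄) = [-4]
z = y + H·x̄ = [-4] + [1] = [-3]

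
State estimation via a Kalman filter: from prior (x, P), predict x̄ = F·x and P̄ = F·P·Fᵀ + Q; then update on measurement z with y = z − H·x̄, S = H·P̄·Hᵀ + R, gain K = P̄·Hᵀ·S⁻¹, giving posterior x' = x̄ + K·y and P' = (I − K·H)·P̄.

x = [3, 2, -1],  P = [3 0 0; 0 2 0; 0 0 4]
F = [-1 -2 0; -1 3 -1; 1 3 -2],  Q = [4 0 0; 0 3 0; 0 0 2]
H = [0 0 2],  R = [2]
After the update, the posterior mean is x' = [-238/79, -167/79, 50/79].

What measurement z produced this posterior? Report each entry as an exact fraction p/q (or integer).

z = [1]

x̄ = F·x = [-7, 4, 11]
P̄ = F·P·Fᵀ + Q = [15 -9 -15; -9 28 23; -15 23 39]
S = H·P̄·Hᵀ + R = [158]
K = P̄·Hᵀ·S⁻¹ = [-15/79; 23/79; 39/79]
x' − x̄ = [315/79, -483/79, -819/79] = K·y
y = (KᵀK)⁻¹·Kᵀ·(x' − x̄) = [-21]
z = y + H·x̄ = [-21] + [22] = [1]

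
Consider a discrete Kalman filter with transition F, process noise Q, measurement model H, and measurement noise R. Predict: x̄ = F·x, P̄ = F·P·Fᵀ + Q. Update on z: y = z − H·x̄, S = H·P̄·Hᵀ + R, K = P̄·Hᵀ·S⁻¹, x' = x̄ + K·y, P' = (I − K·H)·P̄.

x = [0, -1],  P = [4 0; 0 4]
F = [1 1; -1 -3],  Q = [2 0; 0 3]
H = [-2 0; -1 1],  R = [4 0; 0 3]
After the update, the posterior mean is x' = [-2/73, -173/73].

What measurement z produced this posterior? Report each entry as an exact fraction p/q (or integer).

z = [1, -3]

x̄ = F·x = [-1, 3]
P̄ = F·P·Fᵀ + Q = [10 -16; -16 43]
S = H·P̄·Hᵀ + R = [44 52; 52 88]
K = P̄·Hᵀ·S⁻¹ = [-51/146 -13/146; -63/292 233/292]
x' − x̄ = [71/73, -392/73] = K·y
y = (KᵀK)⁻¹·Kᵀ·(x' − x̄) = [-1, -7]
z = y + H·x̄ = [-1, -7] + [2, 4] = [1, -3]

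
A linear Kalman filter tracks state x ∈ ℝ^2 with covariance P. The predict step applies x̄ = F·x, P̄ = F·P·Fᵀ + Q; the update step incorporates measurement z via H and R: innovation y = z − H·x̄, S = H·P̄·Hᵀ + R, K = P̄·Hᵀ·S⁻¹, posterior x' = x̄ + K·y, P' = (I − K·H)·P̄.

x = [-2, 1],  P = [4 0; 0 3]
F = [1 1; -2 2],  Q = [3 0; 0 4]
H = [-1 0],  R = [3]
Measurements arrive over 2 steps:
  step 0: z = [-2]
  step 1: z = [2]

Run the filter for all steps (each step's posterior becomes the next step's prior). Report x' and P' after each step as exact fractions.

step 0: x' = [17/13, 72/13], P' = [30/13 -6/13; -6/13 412/13]
step 1: x' = [-671/508, -615/127], P' = [1407/508 573/127; 573/127 7024/127]

step 0: x̄ = F·x = [-1, 6]
step 0: P̄ = F·P·Fᵀ + Q = [10 -2; -2 32]
step 0: y = z − H·x̄ = [-3]
step 0: S = H·P̄·Hᵀ + R = [13]
step 0: K = P̄·Hᵀ·S⁻¹ = [-10/13; 2/13]
step 0: x' = x̄ + K·y = [17/13, 72/13]
step 0: P' = (I − K·H)·P̄ = [30/13 -6/13; -6/13 412/13]
step 1: x̄ = F·x = [89/13, 110/13]
step 1: P̄ = F·P·Fᵀ + Q = [469/13 764/13; 764/13 1868/13]
step 1: y = z − H·x̄ = [115/13]
step 1: S = H·P̄·Hᵀ + R = [508/13]
step 1: K = P̄·Hᵀ·S⁻¹ = [-469/508; -191/127]
step 1: x' = x̄ + K·y = [-671/508, -615/127]
step 1: P' = (I − K·H)·P̄ = [1407/508 573/127; 573/127 7024/127]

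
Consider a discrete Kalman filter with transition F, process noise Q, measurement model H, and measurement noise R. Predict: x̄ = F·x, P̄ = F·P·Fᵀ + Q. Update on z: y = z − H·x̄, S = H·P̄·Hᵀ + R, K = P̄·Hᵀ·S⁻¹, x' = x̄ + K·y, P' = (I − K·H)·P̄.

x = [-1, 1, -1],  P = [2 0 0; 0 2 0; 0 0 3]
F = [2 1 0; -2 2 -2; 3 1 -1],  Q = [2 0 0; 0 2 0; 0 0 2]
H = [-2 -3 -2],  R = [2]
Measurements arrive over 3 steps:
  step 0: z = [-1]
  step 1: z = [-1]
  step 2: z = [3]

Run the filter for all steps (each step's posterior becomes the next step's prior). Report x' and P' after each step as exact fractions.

step 0: x' = [-49/23, 873/230, -349/115], P' = [196/23 -248/23 178/23; -248/23 1929/115 -1634/115; 178/23 -1634/115 1579/115]
step 1: x' = [-4749/104764, 65305/104764, -39311/104764], P' = [995177/104764 -1583847/104764 1379759/104764; -1583847/104764 2884109/104764 -2707937/104764; 1379759/104764 -2707937/104764 2683765/104764]
step 2: x' = [193195687/349061890, -301052434/174530945, 187000197/349061890], P' = [1227605019/174530945 -1837037941/174530945 1527651039/174530945; -1837037941/174530945 3311730074/174530945 -3075352281/174530945; 1527651039/174530945 -3075352281/174530945 3090110184/174530945]

step 0: x̄ = F·x = [-1, 6, -1]
step 0: P̄ = F·P·Fᵀ + Q = [12 -4 14; -4 30 -2; 14 -2 25]
step 0: y = z − H·x̄ = [13]
step 0: S = H·P̄·Hᵀ + R = [460]
step 0: K = P̄·Hᵀ·S⁻¹ = [-2/23; -39/230; -18/115]
step 0: x' = x̄ + K·y = [-49/23, 873/230, -349/115]
step 0: P' = (I − K·H)·P̄ = [196/23 -248/23 178/23; -248/23 1929/115 -1634/115; 178/23 -1634/115 1579/115]
step 1: x̄ = F·x = [-107/230, 2061/115, 101/230]
step 1: P̄ = F·P·Fᵀ + Q = [1119/115 -2834/115 1463/115; -2834/115 48294/115 -848/115; 1463/115 -848/115 3046/115]
step 1: y = z − H·x̄ = [6062/115]
step 1: S = H·P̄·Hᵀ + R = [419056/115]
step 1: K = P̄·Hᵀ·S⁻¹ = [1669/209528; -68759/209528; -3237/209528]
step 1: x' = x̄ + K·y = [-4749/104764, 65305/104764, -39311/104764]
step 1: P' = (I − K·H)·P̄ = [995177/104764 -1583847/104764 1379759/104764; -1583847/104764 2884109/104764 -2707937/104764; 1379759/104764 -2707937/104764 2683765/104764]
step 2: x̄ = F·x = [55807/104764, 109365/52382, 90369/104764]
step 2: P̄ = F·P·Fᵀ + Q = [738957/104764 -741673/52382 884355/104764; -741673/52382 17958519/26191 2071005/52382; 884355/104764 2071005/52382 2368233/104764]
step 2: y = z − H·x̄ = [631417/52382]
step 2: S = H·P̄·Hᵀ + R = [174530945/26191]
step 2: K = P̄·Hᵀ·S⁻¹ = [601707/349061890; -55204889/174530945; -9465603/349061890]
step 2: x' = x̄ + K·y = [193195687/349061890, -301052434/174530945, 187000197/349061890]
step 2: P' = (I − K·H)·P̄ = [1227605019/174530945 -1837037941/174530945 1527651039/174530945; -1837037941/174530945 3311730074/174530945 -3075352281/174530945; 1527651039/174530945 -3075352281/174530945 3090110184/174530945]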